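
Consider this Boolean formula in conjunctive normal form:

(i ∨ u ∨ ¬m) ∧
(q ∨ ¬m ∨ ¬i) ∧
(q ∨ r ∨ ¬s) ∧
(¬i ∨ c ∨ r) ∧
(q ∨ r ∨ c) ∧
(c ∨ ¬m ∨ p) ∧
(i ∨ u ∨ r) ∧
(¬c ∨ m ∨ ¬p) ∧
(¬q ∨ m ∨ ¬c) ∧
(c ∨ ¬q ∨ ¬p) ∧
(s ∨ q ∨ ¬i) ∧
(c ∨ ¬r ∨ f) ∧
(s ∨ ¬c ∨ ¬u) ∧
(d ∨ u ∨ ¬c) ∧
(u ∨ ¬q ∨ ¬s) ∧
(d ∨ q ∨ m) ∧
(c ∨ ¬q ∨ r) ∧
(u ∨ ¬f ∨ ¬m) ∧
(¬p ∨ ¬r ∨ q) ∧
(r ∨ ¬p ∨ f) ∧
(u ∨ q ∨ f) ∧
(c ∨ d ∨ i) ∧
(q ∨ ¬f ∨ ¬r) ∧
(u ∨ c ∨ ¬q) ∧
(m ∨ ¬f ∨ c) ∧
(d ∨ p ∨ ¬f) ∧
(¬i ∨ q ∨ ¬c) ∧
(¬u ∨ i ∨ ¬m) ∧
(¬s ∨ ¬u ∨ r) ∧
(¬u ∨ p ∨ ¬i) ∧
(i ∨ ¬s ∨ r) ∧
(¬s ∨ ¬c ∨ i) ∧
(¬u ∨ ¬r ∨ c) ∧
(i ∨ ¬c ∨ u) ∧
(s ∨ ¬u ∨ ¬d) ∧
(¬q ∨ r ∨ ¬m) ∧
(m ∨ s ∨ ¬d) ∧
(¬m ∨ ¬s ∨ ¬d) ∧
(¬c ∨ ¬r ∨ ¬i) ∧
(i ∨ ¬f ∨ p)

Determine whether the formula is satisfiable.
No

No, the formula is not satisfiable.

No assignment of truth values to the variables can make all 40 clauses true simultaneously.

The formula is UNSAT (unsatisfiable).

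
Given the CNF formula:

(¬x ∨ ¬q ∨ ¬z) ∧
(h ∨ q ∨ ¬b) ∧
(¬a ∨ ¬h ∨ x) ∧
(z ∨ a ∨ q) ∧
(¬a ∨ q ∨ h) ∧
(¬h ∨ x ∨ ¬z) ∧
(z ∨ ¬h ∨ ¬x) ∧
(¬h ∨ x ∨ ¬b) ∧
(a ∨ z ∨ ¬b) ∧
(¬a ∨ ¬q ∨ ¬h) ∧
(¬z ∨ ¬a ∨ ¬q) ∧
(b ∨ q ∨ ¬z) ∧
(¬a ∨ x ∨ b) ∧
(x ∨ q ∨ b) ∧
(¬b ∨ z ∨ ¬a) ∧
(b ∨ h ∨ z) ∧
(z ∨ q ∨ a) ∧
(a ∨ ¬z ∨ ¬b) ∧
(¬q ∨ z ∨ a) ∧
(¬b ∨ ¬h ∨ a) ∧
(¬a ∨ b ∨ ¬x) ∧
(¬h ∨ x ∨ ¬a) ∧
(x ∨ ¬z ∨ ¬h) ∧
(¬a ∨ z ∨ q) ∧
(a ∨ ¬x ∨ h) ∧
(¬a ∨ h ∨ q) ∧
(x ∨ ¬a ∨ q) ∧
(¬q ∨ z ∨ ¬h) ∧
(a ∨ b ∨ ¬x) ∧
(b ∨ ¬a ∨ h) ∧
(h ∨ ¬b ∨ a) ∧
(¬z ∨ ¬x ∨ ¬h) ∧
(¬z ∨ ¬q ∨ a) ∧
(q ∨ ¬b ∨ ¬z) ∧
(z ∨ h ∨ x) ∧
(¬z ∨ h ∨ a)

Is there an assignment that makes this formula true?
No

No, the formula is not satisfiable.

No assignment of truth values to the variables can make all 36 clauses true simultaneously.

The formula is UNSAT (unsatisfiable).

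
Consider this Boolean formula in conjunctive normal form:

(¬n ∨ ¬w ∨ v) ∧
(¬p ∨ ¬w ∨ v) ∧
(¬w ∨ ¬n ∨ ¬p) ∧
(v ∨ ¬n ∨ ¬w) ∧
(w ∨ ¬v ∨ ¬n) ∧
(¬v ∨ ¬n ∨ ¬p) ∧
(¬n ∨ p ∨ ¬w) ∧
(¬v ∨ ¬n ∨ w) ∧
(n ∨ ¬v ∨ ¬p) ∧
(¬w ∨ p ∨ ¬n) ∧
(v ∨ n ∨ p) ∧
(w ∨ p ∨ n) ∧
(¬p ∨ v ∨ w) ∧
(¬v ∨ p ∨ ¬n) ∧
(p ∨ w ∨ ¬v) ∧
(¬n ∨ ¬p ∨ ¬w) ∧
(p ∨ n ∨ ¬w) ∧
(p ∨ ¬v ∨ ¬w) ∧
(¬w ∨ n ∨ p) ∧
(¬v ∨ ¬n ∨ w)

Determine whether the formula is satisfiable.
Yes

Yes, the formula is satisfiable.

One satisfying assignment is: p=False, n=True, w=False, v=False

Verification: With this assignment, all 20 clauses evaluate to true.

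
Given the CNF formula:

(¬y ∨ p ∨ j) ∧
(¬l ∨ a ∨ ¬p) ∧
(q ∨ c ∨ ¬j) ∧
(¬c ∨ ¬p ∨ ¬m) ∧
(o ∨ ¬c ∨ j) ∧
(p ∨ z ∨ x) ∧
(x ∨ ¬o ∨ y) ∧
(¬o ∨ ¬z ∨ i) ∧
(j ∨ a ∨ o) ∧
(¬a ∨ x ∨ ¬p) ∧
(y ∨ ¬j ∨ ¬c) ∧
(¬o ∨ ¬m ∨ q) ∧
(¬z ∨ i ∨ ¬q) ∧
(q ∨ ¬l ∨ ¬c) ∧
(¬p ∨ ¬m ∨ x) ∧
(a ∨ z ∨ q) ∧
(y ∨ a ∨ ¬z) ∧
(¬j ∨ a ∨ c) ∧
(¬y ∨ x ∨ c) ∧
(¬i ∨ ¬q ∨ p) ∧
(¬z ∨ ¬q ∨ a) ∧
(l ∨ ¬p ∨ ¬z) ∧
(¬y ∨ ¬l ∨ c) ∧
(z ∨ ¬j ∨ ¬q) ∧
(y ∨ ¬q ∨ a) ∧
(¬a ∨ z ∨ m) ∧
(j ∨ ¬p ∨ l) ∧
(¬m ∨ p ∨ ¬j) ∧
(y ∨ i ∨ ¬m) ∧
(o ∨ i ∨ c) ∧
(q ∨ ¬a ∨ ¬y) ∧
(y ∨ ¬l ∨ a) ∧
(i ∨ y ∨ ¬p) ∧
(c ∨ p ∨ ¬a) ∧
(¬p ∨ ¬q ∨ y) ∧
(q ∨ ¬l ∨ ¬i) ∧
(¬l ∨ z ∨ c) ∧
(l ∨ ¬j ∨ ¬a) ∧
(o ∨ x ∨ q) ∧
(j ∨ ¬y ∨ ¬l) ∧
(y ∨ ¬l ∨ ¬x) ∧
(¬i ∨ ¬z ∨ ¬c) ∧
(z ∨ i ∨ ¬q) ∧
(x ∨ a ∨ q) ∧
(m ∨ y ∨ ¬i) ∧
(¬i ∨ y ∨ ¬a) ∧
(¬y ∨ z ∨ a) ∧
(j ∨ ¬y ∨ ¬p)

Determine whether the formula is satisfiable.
Yes

Yes, the formula is satisfiable.

One satisfying assignment is: o=False, p=False, j=True, l=False, z=True, x=True, c=True, q=False, i=False, a=False, m=False, y=True

Verification: With this assignment, all 48 clauses evaluate to true.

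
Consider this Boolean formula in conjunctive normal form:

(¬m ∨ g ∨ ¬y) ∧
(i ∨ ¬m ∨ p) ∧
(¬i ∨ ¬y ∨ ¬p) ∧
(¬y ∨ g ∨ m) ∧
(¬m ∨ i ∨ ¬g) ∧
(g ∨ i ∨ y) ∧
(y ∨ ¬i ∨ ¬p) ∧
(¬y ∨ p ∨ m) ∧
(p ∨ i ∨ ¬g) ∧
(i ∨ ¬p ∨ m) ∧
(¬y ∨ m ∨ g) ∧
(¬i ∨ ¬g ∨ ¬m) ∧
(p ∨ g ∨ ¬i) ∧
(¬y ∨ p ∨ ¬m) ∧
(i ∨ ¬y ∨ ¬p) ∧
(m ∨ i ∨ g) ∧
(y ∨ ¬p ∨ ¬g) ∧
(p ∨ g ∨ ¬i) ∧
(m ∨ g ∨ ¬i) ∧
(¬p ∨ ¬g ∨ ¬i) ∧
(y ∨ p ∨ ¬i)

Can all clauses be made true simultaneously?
No

No, the formula is not satisfiable.

No assignment of truth values to the variables can make all 21 clauses true simultaneously.

The formula is UNSAT (unsatisfiable).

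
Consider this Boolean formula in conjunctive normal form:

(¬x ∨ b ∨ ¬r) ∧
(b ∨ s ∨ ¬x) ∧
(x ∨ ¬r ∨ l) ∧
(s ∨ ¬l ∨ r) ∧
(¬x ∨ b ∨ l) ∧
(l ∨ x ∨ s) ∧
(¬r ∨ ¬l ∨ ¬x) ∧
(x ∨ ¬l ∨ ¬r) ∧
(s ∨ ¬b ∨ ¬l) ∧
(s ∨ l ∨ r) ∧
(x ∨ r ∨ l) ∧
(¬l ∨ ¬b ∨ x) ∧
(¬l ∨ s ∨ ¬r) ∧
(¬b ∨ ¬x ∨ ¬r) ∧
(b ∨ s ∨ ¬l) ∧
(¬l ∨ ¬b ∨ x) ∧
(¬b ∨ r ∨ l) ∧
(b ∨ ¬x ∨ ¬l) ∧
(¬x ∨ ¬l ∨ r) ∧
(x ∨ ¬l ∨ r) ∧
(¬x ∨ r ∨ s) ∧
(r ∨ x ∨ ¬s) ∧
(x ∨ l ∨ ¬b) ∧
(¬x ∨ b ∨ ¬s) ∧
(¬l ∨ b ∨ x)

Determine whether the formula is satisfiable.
No

No, the formula is not satisfiable.

No assignment of truth values to the variables can make all 25 clauses true simultaneously.

The formula is UNSAT (unsatisfiable).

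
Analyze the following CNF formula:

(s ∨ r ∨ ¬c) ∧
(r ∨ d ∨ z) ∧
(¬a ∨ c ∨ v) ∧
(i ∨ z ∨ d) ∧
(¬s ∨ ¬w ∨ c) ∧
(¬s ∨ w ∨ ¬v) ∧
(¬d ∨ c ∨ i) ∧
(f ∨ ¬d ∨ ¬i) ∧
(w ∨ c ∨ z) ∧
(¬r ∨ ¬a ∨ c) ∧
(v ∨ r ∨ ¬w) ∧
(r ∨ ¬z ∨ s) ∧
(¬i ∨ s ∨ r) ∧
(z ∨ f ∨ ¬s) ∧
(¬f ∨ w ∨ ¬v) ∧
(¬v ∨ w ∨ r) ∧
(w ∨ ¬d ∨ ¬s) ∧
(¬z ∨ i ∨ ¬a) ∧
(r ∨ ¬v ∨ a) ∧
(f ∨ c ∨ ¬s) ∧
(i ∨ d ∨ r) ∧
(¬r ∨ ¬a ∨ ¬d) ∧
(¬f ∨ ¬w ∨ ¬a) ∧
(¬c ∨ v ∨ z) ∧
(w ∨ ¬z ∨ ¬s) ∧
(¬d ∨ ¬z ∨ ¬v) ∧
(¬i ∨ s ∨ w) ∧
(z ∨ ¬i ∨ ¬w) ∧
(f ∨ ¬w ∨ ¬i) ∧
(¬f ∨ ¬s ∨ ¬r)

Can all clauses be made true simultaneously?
Yes

Yes, the formula is satisfiable.

One satisfying assignment is: d=False, c=False, w=False, z=True, r=True, s=False, a=False, f=False, i=False, v=False

Verification: With this assignment, all 30 clauses evaluate to true.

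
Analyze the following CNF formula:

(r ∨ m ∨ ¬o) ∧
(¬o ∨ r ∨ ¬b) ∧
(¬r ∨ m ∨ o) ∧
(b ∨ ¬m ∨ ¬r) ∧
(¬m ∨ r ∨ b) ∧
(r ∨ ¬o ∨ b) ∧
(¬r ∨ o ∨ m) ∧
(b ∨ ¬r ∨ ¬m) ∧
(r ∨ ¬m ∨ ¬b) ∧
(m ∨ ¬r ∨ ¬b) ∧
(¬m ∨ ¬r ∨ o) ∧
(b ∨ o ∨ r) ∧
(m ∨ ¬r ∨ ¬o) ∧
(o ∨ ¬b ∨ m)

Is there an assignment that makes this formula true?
Yes

Yes, the formula is satisfiable.

One satisfying assignment is: r=True, b=True, o=True, m=True

Verification: With this assignment, all 14 clauses evaluate to true.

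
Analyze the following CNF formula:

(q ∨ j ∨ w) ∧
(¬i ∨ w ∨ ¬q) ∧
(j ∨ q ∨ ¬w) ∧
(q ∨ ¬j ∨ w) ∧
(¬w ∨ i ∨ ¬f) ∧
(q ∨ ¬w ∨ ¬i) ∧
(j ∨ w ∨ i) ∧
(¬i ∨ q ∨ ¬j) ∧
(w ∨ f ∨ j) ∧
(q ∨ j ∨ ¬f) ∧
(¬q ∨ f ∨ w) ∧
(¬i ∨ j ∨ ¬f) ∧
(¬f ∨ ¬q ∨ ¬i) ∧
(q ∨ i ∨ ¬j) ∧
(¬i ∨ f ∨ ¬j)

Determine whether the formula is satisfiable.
Yes

Yes, the formula is satisfiable.

One satisfying assignment is: q=True, w=False, j=True, i=False, f=True

Verification: With this assignment, all 15 clauses evaluate to true.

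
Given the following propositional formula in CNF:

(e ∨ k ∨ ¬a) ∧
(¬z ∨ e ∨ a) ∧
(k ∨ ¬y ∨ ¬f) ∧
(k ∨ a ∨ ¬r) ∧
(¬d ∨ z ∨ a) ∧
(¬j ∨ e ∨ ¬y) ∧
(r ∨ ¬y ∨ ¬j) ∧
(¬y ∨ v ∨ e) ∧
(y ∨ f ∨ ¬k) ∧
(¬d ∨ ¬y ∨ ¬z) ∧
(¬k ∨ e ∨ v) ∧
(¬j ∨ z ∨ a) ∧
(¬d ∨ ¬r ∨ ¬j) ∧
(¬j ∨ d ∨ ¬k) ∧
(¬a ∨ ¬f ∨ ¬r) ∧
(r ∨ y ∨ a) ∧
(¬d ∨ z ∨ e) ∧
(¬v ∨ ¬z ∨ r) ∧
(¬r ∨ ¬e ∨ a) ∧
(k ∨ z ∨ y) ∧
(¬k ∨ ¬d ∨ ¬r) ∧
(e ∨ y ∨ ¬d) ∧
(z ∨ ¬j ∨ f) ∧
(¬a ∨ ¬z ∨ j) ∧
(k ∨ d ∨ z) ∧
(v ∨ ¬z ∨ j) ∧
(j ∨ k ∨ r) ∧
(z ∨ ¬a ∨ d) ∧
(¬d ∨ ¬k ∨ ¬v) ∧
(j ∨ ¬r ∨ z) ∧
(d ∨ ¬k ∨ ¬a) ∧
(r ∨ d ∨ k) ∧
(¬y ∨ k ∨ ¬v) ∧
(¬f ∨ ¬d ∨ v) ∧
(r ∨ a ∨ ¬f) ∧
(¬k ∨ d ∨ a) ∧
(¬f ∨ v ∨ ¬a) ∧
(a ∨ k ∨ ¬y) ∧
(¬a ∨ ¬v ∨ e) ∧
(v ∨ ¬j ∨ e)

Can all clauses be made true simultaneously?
Yes

Yes, the formula is satisfiable.

One satisfying assignment is: f=False, d=False, v=False, e=True, a=True, z=True, j=True, k=False, r=True, y=False

Verification: With this assignment, all 40 clauses evaluate to true.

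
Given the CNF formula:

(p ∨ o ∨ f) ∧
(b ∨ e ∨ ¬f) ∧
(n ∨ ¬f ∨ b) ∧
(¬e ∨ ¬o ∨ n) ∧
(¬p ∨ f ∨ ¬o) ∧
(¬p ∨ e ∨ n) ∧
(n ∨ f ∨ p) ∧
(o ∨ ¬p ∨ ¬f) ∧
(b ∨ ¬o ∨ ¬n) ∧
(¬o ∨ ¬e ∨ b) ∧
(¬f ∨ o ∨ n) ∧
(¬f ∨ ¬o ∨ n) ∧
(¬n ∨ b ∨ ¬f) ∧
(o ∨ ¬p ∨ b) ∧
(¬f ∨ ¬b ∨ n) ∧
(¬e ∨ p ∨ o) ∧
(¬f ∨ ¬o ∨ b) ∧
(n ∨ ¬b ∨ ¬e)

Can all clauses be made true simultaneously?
Yes

Yes, the formula is satisfiable.

One satisfying assignment is: b=True, p=False, e=False, f=False, o=True, n=True

Verification: With this assignment, all 18 clauses evaluate to true.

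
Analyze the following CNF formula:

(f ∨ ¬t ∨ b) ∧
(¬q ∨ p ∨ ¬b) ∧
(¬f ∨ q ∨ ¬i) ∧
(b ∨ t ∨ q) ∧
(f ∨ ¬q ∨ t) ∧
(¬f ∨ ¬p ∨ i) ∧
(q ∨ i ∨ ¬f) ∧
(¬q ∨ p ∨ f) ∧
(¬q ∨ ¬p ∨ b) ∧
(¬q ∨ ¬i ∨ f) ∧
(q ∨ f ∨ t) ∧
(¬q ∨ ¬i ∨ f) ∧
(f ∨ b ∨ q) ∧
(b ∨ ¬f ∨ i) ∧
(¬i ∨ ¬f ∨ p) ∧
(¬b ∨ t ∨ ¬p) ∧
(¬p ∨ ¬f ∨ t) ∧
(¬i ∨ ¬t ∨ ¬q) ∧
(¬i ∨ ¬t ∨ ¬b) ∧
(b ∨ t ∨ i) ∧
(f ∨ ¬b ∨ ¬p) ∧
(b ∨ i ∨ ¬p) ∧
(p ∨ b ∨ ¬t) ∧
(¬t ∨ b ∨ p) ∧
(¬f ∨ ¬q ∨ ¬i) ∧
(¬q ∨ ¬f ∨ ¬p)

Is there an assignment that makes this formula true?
Yes

Yes, the formula is satisfiable.

One satisfying assignment is: p=False, f=False, i=False, q=False, t=True, b=True

Verification: With this assignment, all 26 clauses evaluate to true.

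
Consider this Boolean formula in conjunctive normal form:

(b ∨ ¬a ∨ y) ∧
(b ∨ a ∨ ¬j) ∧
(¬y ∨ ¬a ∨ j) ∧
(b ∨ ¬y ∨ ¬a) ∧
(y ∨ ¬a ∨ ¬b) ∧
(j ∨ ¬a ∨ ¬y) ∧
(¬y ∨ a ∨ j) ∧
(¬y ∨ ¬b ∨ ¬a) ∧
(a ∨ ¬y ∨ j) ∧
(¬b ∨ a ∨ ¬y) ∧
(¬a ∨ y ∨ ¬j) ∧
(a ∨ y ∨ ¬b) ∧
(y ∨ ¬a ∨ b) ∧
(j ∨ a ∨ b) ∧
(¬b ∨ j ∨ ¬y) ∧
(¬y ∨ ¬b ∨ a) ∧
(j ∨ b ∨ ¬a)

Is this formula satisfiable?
No

No, the formula is not satisfiable.

No assignment of truth values to the variables can make all 17 clauses true simultaneously.

The formula is UNSAT (unsatisfiable).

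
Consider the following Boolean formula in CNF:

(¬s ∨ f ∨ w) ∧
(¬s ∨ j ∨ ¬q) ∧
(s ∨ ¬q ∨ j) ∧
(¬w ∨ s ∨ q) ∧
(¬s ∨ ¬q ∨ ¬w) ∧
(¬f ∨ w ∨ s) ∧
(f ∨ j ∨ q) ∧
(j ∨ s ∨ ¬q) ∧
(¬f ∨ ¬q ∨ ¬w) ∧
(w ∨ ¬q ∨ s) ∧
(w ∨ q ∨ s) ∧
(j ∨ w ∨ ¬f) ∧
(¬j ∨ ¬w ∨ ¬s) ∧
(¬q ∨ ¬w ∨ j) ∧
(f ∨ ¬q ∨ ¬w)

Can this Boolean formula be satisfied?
Yes

Yes, the formula is satisfiable.

One satisfying assignment is: w=True, f=True, q=False, s=True, j=False

Verification: With this assignment, all 15 clauses evaluate to true.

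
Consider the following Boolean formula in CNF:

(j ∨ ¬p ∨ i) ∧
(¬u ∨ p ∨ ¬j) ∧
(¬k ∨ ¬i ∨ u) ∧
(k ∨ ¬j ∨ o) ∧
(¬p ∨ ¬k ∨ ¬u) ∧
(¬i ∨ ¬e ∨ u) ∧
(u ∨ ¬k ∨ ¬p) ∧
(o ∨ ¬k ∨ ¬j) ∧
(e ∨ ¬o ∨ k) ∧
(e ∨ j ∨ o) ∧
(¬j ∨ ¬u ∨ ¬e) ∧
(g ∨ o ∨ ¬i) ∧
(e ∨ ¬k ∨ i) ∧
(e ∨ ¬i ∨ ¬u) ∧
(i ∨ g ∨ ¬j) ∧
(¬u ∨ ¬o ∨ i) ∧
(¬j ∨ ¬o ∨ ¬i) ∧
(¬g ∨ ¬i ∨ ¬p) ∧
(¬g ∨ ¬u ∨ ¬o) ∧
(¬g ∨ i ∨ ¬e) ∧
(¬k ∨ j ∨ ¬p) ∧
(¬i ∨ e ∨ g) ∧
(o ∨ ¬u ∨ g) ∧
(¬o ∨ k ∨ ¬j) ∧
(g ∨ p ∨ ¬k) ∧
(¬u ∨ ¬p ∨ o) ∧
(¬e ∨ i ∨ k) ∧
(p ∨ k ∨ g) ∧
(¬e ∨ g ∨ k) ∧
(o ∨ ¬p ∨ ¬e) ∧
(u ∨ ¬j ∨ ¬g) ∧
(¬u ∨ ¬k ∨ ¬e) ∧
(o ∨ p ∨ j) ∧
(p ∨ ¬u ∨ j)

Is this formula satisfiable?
No

No, the formula is not satisfiable.

No assignment of truth values to the variables can make all 34 clauses true simultaneously.

The formula is UNSAT (unsatisfiable).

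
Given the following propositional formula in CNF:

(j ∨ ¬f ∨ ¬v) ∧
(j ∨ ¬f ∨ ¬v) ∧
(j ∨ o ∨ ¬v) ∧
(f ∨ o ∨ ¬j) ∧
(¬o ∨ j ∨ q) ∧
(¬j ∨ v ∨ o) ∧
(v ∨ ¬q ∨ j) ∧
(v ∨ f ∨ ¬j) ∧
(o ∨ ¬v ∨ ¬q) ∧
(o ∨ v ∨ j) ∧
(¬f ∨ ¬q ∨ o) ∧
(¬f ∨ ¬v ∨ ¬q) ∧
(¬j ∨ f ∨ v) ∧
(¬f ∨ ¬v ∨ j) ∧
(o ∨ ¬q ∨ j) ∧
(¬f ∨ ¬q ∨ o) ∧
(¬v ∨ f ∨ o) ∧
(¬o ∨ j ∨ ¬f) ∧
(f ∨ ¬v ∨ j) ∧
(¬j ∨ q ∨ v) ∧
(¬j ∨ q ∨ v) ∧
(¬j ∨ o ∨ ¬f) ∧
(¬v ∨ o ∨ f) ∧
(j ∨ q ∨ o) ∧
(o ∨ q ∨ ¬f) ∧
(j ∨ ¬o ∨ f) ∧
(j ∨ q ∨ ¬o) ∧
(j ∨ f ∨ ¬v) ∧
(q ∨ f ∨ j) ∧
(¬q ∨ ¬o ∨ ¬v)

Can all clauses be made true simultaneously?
Yes

Yes, the formula is satisfiable.

One satisfying assignment is: f=True, j=True, q=True, v=False, o=True

Verification: With this assignment, all 30 clauses evaluate to true.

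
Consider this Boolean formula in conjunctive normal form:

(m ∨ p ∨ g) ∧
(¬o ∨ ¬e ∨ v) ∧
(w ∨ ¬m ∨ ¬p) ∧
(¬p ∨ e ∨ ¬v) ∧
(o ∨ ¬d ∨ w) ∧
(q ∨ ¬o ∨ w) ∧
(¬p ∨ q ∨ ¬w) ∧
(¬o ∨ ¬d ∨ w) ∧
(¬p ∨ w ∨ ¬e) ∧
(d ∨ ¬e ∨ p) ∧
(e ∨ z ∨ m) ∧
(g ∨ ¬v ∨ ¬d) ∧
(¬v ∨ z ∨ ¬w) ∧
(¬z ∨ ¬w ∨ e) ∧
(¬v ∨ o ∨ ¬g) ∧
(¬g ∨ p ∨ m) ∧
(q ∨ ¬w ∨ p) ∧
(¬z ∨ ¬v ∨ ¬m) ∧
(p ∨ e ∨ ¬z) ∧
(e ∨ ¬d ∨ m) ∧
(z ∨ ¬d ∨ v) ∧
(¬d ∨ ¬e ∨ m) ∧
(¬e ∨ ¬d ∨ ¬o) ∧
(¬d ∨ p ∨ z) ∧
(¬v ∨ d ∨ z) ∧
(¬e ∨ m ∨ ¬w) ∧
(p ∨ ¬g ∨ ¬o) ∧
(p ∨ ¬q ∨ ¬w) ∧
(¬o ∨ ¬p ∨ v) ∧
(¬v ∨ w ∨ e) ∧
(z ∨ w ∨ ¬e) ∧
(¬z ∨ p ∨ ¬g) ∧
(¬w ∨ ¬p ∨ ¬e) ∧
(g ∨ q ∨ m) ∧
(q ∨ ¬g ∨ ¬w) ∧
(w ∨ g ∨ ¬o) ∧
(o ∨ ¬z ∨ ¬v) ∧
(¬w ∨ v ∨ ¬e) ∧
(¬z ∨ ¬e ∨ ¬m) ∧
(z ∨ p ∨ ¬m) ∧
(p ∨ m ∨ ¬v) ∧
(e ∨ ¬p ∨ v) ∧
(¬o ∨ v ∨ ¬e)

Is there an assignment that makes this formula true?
No

No, the formula is not satisfiable.

No assignment of truth values to the variables can make all 43 clauses true simultaneously.

The formula is UNSAT (unsatisfiable).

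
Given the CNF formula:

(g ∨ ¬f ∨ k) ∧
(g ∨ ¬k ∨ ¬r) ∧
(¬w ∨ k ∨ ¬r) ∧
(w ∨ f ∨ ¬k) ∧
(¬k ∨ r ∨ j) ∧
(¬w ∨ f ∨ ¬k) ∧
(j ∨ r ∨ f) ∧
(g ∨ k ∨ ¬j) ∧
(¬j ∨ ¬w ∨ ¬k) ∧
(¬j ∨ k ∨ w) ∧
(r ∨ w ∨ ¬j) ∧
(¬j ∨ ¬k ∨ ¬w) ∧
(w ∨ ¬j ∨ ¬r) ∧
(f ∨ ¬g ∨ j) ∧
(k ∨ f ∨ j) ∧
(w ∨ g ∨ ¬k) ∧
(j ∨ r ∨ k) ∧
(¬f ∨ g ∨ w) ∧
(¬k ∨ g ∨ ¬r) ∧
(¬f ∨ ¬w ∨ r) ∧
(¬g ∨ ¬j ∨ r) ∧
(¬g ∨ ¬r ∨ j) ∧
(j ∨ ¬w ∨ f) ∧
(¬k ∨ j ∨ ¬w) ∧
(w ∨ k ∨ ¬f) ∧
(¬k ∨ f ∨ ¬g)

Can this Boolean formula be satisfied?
No

No, the formula is not satisfiable.

No assignment of truth values to the variables can make all 26 clauses true simultaneously.

The formula is UNSAT (unsatisfiable).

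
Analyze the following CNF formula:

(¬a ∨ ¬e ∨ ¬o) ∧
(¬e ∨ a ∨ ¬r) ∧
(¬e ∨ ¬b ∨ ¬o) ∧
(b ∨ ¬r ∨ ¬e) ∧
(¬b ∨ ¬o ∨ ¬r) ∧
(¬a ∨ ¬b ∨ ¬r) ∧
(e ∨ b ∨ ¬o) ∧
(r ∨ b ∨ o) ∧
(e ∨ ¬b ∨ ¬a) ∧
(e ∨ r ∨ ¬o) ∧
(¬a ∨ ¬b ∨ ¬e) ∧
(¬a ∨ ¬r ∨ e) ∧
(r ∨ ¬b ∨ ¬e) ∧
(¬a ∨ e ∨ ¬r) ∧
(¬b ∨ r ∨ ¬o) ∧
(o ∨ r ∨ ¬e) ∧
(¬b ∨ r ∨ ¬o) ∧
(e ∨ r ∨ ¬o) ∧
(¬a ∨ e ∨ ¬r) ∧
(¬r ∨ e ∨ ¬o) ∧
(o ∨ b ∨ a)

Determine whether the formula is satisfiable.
Yes

Yes, the formula is satisfiable.

One satisfying assignment is: a=False, r=False, o=False, b=True, e=False

Verification: With this assignment, all 21 clauses evaluate to true.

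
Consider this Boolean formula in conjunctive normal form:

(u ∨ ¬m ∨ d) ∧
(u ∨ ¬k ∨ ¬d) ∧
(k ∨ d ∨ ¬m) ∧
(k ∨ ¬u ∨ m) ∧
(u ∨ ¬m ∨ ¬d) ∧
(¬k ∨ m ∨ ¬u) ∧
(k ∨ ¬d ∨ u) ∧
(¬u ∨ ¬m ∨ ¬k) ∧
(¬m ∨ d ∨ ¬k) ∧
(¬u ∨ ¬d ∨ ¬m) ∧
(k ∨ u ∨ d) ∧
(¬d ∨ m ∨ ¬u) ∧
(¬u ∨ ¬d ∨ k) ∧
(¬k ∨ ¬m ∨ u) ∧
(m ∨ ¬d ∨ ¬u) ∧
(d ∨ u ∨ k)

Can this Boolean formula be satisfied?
Yes

Yes, the formula is satisfiable.

One satisfying assignment is: d=False, u=False, m=False, k=True

Verification: With this assignment, all 16 clauses evaluate to true.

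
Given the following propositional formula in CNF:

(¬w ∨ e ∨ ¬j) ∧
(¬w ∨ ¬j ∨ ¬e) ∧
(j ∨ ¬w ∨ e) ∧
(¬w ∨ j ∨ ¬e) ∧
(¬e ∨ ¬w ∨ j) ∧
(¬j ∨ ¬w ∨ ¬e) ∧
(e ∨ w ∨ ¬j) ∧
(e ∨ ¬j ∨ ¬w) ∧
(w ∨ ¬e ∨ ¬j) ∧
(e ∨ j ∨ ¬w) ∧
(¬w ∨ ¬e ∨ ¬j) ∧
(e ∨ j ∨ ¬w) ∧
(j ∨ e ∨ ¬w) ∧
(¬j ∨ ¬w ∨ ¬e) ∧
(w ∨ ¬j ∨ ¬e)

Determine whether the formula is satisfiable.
Yes

Yes, the formula is satisfiable.

One satisfying assignment is: e=False, j=False, w=False

Verification: With this assignment, all 15 clauses evaluate to true.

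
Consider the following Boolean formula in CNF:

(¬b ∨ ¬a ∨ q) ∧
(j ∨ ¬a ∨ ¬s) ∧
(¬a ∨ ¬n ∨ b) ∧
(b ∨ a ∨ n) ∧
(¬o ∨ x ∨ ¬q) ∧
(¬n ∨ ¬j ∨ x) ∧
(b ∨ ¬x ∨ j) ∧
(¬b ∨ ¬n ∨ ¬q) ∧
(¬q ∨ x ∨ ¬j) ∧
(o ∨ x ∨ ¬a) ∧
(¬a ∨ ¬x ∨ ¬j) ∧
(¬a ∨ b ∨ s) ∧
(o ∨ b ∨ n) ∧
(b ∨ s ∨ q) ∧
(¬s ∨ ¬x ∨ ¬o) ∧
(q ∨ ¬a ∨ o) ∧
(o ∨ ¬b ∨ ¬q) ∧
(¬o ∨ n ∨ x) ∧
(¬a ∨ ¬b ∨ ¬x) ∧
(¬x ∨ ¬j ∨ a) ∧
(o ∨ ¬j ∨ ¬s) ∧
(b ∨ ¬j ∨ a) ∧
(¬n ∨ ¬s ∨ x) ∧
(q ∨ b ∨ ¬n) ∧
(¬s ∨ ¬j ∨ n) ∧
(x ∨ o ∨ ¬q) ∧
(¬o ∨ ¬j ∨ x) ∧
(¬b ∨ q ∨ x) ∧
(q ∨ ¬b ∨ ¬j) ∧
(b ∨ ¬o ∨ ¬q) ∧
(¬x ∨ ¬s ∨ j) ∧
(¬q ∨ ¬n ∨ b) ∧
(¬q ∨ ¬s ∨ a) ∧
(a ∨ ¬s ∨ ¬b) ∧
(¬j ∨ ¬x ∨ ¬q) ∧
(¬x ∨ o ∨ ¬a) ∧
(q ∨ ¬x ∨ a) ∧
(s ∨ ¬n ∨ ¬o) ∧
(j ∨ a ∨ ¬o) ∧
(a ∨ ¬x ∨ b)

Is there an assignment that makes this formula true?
No

No, the formula is not satisfiable.

No assignment of truth values to the variables can make all 40 clauses true simultaneously.

The formula is UNSAT (unsatisfiable).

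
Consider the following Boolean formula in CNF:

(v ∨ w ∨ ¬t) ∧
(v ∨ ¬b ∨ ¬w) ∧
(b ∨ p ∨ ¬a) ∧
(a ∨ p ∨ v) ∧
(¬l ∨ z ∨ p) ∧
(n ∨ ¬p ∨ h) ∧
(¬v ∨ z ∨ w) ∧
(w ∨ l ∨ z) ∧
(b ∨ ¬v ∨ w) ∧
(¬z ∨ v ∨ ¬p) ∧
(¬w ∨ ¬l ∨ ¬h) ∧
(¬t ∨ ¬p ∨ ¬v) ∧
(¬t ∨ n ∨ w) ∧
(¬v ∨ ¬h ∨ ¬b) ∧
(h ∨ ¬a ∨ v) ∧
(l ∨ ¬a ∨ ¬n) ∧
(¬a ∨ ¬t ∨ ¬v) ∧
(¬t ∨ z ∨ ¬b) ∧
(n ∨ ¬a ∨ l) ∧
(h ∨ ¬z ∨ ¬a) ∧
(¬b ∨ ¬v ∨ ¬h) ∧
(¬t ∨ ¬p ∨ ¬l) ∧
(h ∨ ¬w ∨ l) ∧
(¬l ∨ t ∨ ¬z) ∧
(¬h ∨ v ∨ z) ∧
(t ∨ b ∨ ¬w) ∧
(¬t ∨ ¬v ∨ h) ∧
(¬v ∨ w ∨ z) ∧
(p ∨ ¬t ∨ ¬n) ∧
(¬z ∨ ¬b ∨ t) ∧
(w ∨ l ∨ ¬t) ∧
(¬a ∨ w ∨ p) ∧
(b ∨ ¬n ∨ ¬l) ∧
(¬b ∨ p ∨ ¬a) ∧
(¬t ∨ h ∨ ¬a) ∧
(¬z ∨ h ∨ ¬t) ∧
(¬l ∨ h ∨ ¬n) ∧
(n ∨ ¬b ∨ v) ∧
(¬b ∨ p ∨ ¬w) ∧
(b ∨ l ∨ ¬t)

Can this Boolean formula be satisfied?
No

No, the formula is not satisfiable.

No assignment of truth values to the variables can make all 40 clauses true simultaneously.

The formula is UNSAT (unsatisfiable).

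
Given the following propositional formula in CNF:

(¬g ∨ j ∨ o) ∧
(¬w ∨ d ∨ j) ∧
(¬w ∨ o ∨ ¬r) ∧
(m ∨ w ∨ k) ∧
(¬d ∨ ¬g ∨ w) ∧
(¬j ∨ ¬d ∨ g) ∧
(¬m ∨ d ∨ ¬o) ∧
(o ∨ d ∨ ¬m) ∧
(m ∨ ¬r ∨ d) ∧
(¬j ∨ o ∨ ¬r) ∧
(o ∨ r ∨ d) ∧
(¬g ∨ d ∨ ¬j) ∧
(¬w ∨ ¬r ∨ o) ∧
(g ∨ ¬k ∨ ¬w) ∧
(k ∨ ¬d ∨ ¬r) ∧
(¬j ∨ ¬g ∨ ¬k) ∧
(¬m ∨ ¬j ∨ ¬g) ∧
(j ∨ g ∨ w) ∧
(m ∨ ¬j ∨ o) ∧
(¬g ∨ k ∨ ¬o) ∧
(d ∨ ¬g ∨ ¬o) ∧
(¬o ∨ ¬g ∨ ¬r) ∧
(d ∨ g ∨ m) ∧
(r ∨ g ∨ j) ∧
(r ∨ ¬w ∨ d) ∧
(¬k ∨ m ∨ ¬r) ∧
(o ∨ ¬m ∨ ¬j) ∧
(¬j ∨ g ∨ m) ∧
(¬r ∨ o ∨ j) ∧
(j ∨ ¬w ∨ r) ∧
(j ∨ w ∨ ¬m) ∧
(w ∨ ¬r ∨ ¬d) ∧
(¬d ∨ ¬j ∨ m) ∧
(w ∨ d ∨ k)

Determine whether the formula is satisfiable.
No

No, the formula is not satisfiable.

No assignment of truth values to the variables can make all 34 clauses true simultaneously.

The formula is UNSAT (unsatisfiable).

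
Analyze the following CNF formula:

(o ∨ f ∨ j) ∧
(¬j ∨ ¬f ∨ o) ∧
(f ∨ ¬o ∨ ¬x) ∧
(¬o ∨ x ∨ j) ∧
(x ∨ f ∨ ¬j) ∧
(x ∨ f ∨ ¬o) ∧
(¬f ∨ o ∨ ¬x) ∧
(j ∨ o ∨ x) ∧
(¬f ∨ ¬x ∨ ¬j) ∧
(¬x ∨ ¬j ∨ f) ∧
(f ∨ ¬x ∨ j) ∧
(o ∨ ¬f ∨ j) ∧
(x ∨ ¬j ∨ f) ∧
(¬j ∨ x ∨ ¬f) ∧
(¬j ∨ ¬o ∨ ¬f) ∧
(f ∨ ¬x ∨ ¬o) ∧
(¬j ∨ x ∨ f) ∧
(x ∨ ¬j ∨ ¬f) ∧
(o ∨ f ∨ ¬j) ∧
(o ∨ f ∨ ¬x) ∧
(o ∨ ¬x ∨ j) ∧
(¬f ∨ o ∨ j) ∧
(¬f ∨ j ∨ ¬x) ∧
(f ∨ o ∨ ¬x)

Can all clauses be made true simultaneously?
No

No, the formula is not satisfiable.

No assignment of truth values to the variables can make all 24 clauses true simultaneously.

The formula is UNSAT (unsatisfiable).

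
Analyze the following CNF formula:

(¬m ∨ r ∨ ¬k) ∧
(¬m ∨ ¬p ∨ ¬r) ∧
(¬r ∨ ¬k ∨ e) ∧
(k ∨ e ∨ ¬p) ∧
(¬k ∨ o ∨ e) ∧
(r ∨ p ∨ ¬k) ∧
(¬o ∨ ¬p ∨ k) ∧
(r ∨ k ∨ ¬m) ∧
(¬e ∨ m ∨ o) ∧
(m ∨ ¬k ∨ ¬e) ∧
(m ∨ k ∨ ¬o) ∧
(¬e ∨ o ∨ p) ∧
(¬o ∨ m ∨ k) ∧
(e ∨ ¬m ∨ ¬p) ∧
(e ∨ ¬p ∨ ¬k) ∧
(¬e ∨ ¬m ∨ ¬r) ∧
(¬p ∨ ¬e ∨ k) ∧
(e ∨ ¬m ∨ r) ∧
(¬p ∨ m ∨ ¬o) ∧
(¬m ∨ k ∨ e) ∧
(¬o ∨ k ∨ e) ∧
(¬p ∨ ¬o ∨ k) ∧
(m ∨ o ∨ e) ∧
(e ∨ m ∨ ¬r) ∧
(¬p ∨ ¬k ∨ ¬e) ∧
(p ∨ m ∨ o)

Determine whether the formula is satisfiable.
No

No, the formula is not satisfiable.

No assignment of truth values to the variables can make all 26 clauses true simultaneously.

The formula is UNSAT (unsatisfiable).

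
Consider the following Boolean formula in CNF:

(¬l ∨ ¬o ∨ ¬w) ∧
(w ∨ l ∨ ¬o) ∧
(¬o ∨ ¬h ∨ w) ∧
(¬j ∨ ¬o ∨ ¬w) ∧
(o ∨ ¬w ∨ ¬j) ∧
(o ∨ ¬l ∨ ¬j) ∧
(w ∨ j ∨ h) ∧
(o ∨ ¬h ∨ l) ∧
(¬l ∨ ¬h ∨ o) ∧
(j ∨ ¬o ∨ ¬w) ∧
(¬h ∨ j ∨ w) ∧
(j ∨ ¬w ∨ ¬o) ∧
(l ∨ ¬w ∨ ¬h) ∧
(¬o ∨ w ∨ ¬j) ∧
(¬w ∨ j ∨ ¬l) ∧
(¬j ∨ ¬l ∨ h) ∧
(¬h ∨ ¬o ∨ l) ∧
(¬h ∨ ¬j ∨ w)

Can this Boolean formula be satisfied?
Yes

Yes, the formula is satisfiable.

One satisfying assignment is: o=False, w=False, h=False, l=False, j=True

Verification: With this assignment, all 18 clauses evaluate to true.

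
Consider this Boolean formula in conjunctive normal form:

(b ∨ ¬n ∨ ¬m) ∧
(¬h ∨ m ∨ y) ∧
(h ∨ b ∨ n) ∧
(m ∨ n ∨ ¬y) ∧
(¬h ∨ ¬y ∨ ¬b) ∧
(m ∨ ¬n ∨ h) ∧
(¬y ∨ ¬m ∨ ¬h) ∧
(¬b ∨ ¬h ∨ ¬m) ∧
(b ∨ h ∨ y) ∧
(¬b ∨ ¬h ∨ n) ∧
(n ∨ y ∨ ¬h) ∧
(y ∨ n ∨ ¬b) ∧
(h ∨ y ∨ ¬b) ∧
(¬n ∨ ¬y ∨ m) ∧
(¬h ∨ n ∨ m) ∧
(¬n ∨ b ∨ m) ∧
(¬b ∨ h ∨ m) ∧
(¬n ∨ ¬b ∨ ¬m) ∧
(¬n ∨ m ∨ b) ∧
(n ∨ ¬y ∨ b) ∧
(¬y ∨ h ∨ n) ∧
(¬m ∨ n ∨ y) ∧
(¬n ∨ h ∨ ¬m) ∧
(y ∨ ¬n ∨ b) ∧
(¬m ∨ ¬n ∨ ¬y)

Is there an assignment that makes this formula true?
No

No, the formula is not satisfiable.

No assignment of truth values to the variables can make all 25 clauses true simultaneously.

The formula is UNSAT (unsatisfiable).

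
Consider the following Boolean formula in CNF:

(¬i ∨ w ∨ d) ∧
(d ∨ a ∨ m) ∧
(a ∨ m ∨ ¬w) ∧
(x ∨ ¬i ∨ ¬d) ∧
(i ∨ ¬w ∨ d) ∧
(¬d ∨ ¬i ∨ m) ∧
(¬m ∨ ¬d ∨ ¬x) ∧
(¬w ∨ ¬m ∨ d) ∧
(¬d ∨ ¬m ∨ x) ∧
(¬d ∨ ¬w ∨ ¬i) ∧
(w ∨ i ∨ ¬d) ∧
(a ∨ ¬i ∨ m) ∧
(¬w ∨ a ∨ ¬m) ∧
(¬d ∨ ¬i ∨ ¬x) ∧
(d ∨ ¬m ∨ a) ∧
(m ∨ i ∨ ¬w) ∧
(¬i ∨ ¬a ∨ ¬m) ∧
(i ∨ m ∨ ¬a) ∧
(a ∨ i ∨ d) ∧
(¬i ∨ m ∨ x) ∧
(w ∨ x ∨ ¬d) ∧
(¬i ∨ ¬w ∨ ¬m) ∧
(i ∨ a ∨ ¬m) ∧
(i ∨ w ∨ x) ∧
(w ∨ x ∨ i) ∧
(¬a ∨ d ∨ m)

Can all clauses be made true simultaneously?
Yes

Yes, the formula is satisfiable.

One satisfying assignment is: a=True, m=True, x=True, w=False, i=False, d=False

Verification: With this assignment, all 26 clauses evaluate to true.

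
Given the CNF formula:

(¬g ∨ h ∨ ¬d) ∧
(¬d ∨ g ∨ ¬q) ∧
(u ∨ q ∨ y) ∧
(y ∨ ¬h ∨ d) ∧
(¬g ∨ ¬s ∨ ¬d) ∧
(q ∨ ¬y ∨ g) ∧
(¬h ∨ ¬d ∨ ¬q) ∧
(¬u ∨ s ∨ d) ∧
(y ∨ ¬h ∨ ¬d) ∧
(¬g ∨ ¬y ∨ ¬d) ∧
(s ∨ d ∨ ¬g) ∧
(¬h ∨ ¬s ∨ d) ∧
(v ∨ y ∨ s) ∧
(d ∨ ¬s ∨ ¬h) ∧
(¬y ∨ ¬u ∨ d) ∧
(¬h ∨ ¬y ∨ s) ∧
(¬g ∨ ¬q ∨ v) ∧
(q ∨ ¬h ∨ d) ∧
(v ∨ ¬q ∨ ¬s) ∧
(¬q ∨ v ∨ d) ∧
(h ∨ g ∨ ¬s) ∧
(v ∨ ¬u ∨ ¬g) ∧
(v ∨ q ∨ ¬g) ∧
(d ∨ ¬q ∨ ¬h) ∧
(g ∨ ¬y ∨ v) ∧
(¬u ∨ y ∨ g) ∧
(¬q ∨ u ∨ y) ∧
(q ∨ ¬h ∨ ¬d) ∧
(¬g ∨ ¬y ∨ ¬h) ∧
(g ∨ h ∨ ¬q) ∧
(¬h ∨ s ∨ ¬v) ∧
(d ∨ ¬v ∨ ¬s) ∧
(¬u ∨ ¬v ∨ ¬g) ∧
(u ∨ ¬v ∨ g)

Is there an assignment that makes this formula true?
No

No, the formula is not satisfiable.

No assignment of truth values to the variables can make all 34 clauses true simultaneously.

The formula is UNSAT (unsatisfiable).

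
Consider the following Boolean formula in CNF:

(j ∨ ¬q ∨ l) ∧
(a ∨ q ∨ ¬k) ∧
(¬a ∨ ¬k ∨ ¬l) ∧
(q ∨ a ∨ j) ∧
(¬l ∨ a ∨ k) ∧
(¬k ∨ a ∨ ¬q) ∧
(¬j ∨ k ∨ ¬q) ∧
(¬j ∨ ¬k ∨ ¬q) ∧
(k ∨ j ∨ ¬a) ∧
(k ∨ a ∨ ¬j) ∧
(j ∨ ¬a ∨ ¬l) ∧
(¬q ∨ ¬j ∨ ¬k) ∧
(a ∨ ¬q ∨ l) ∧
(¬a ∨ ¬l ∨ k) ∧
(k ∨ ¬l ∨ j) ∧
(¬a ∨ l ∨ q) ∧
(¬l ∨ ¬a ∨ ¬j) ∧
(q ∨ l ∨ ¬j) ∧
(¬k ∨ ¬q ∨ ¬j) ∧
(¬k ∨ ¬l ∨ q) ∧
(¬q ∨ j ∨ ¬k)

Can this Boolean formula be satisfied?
No

No, the formula is not satisfiable.

No assignment of truth values to the variables can make all 21 clauses true simultaneously.

The formula is UNSAT (unsatisfiable).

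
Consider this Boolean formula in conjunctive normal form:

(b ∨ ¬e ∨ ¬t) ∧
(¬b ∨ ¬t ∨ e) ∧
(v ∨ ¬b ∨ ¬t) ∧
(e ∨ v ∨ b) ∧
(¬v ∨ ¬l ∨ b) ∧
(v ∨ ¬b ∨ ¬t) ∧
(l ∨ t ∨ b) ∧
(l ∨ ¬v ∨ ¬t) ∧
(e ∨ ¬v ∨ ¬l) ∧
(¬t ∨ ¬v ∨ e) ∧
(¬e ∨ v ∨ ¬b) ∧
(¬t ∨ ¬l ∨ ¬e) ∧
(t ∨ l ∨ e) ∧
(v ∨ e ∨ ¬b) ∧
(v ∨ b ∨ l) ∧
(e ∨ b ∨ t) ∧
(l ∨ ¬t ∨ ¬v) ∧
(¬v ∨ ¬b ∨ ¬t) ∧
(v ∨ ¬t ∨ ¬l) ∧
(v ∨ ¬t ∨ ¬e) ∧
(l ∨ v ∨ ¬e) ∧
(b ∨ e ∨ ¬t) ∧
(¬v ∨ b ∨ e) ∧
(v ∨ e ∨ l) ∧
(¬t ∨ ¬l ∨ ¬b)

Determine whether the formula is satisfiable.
Yes

Yes, the formula is satisfiable.

One satisfying assignment is: e=True, b=True, t=False, l=False, v=True

Verification: With this assignment, all 25 clauses evaluate to true.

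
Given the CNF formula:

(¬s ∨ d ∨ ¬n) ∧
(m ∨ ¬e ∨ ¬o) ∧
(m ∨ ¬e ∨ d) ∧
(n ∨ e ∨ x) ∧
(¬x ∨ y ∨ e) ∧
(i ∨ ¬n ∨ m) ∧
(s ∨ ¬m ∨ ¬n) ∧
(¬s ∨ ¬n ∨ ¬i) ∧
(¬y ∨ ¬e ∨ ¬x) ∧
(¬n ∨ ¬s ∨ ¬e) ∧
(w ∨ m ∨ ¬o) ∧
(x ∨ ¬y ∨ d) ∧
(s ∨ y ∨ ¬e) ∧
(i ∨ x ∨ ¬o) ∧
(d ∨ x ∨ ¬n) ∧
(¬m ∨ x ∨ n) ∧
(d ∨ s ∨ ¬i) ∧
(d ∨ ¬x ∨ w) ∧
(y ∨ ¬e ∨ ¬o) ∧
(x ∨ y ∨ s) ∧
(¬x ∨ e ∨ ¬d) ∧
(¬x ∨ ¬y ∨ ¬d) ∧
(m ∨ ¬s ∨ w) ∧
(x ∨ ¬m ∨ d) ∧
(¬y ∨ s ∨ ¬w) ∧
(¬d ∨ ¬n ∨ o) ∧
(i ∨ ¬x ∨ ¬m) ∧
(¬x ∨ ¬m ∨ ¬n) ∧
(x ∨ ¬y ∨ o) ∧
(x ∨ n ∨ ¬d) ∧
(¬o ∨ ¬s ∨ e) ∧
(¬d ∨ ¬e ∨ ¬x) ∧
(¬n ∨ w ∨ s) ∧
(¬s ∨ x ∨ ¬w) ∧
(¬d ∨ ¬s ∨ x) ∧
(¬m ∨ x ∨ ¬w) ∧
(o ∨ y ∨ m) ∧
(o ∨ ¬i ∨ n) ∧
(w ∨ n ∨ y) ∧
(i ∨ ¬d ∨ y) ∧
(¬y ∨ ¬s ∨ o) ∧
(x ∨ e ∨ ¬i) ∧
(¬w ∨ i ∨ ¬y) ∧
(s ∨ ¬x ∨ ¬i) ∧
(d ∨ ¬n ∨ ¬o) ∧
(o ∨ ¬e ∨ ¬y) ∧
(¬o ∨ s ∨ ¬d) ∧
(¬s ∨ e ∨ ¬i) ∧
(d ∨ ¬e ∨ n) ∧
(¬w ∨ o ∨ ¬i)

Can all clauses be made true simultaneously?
No

No, the formula is not satisfiable.

No assignment of truth values to the variables can make all 50 clauses true simultaneously.

The formula is UNSAT (unsatisfiable).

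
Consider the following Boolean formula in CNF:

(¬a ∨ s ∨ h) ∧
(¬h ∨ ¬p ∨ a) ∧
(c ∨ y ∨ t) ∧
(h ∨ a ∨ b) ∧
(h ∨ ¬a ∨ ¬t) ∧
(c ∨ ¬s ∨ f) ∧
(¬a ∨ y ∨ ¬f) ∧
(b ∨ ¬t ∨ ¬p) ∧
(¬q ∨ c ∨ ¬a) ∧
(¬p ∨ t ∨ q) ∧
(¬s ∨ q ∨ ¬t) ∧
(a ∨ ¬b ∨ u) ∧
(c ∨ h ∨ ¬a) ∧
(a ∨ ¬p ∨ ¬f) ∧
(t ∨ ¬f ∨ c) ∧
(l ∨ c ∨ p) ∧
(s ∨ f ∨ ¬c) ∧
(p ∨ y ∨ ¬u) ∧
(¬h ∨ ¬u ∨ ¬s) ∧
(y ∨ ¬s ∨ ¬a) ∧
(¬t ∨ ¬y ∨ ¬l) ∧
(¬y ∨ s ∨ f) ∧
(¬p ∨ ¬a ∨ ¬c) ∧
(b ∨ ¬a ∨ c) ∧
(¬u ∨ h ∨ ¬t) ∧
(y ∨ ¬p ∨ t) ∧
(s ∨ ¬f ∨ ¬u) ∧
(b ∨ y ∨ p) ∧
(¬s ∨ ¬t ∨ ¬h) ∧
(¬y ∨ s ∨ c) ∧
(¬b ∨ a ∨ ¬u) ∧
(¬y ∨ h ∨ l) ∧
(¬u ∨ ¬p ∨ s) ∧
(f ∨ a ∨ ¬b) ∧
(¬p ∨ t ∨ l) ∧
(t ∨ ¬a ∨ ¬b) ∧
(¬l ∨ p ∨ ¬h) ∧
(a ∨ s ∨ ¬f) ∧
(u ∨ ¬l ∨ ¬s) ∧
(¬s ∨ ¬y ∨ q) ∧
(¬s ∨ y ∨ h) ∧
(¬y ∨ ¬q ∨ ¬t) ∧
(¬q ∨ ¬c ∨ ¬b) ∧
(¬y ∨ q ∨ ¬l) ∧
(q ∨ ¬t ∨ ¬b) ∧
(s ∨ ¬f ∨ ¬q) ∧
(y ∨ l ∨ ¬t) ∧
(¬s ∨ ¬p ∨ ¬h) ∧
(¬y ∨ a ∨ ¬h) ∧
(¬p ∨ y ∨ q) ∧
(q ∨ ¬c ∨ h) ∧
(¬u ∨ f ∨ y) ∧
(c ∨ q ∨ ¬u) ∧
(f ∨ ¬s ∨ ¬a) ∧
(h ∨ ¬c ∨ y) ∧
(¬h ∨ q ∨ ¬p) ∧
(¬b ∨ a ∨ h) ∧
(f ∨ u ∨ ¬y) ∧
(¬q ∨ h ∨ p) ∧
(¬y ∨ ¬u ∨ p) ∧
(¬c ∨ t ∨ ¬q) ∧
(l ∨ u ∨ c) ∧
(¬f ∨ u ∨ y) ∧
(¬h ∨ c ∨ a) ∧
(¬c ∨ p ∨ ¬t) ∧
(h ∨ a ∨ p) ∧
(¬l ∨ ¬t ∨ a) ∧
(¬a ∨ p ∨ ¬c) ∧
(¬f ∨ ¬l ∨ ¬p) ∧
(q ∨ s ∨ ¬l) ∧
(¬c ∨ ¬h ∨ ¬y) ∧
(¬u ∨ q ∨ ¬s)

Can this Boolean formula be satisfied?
No

No, the formula is not satisfiable.

No assignment of truth values to the variables can make all 72 clauses true simultaneously.

The formula is UNSAT (unsatisfiable).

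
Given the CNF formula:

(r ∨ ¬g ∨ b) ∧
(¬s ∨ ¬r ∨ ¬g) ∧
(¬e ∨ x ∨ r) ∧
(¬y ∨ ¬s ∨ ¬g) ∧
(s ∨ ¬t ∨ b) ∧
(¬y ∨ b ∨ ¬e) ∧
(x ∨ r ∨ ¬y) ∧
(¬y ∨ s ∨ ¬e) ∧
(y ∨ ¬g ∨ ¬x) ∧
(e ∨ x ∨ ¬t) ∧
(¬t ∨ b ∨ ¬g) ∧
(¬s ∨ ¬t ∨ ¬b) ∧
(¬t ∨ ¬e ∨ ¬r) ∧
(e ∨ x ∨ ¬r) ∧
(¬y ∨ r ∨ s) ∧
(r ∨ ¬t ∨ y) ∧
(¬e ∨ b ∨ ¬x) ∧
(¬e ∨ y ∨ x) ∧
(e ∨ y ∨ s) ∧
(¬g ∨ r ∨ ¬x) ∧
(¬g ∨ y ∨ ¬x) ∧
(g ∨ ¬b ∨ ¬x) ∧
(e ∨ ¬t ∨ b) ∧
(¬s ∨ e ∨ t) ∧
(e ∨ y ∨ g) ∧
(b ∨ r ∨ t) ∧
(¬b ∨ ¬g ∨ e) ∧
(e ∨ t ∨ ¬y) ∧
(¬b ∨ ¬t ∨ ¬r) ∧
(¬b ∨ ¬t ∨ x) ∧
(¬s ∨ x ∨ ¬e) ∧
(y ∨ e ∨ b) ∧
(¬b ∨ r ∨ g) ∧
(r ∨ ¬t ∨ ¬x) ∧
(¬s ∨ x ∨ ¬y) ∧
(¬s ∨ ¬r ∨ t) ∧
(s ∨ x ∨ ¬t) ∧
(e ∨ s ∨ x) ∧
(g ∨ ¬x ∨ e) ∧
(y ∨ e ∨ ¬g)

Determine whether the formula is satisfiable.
No

No, the formula is not satisfiable.

No assignment of truth values to the variables can make all 40 clauses true simultaneously.

The formula is UNSAT (unsatisfiable).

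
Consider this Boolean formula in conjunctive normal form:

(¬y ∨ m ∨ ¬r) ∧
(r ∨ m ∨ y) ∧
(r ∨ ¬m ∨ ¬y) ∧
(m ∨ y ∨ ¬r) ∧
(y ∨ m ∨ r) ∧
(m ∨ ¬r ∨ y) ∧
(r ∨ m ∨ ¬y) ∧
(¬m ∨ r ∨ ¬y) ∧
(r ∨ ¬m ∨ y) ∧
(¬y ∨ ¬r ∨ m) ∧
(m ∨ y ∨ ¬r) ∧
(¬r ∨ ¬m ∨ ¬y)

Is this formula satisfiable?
Yes

Yes, the formula is satisfiable.

One satisfying assignment is: r=True, y=False, m=True

Verification: With this assignment, all 12 clauses evaluate to true.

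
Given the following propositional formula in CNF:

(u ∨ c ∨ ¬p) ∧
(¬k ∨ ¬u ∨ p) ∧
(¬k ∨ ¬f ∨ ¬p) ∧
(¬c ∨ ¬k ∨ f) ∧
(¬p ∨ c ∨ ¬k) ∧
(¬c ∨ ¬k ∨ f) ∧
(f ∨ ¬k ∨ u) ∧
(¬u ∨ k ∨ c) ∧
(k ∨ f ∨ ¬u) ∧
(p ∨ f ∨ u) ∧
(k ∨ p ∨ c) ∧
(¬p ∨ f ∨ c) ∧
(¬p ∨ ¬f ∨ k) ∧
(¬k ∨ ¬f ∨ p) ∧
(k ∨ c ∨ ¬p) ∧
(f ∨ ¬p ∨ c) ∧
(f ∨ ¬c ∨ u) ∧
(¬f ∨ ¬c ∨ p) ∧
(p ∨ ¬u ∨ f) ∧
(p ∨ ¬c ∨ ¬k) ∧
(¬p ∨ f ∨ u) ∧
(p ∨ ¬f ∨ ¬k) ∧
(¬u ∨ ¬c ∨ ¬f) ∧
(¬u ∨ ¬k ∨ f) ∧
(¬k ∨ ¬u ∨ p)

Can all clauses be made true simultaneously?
No

No, the formula is not satisfiable.

No assignment of truth values to the variables can make all 25 clauses true simultaneously.

The formula is UNSAT (unsatisfiable).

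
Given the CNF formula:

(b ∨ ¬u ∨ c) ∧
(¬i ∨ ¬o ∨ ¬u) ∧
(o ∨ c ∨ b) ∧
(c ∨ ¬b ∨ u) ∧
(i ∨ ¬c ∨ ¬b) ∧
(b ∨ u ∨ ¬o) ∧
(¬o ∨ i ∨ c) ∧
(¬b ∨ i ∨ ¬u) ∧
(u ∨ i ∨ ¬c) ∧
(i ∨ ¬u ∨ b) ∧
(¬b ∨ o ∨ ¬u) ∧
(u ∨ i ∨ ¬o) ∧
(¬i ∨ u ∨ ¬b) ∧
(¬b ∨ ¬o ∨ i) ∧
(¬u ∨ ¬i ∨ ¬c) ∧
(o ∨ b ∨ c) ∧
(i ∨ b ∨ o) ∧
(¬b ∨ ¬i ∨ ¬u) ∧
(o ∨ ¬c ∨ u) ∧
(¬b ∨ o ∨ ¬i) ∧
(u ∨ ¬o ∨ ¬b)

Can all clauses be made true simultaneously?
No

No, the formula is not satisfiable.

No assignment of truth values to the variables can make all 21 clauses true simultaneously.

The formula is UNSAT (unsatisfiable).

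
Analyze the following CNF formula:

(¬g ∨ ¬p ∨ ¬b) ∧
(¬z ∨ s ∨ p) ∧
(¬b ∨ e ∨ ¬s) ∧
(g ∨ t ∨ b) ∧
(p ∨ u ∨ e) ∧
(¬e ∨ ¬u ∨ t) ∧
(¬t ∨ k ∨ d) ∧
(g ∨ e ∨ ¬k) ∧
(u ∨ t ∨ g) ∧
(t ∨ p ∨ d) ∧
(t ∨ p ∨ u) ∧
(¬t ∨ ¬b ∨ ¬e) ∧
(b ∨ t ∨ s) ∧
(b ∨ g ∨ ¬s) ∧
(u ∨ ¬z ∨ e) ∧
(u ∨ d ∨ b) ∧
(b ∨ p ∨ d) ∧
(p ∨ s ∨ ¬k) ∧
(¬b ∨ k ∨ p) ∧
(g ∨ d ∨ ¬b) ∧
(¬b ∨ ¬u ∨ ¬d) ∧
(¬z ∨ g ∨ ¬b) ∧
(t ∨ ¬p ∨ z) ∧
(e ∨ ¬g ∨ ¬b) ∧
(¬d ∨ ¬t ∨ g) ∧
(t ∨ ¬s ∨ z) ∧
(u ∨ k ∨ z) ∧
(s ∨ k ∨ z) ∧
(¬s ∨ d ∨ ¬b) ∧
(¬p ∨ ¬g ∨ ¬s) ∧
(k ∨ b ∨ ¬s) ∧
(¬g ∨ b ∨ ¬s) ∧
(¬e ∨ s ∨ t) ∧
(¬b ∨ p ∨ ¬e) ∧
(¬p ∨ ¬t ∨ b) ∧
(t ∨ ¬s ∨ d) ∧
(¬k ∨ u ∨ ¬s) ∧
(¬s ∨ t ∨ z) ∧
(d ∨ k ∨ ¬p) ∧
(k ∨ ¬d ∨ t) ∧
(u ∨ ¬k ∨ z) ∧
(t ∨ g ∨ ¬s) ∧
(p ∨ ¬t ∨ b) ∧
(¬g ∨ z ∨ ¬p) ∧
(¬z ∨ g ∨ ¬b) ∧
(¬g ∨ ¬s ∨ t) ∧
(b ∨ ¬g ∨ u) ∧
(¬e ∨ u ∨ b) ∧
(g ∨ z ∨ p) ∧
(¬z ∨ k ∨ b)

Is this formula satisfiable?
No

No, the formula is not satisfiable.

No assignment of truth values to the variables can make all 50 clauses true simultaneously.

The formula is UNSAT (unsatisfiable).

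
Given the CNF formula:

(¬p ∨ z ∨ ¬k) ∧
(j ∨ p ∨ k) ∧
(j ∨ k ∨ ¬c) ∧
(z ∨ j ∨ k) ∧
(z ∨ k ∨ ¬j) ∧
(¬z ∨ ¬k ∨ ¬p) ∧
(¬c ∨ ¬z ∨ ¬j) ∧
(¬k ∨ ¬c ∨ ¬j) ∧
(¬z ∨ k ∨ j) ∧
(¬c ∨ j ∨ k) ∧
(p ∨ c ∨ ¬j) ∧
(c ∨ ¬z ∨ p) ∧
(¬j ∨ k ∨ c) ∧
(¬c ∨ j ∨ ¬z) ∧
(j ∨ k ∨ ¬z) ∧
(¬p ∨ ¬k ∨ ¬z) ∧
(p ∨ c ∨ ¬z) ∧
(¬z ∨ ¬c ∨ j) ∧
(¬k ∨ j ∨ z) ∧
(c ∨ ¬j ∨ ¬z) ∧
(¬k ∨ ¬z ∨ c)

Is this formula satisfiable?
No

No, the formula is not satisfiable.

No assignment of truth values to the variables can make all 21 clauses true simultaneously.

The formula is UNSAT (unsatisfiable).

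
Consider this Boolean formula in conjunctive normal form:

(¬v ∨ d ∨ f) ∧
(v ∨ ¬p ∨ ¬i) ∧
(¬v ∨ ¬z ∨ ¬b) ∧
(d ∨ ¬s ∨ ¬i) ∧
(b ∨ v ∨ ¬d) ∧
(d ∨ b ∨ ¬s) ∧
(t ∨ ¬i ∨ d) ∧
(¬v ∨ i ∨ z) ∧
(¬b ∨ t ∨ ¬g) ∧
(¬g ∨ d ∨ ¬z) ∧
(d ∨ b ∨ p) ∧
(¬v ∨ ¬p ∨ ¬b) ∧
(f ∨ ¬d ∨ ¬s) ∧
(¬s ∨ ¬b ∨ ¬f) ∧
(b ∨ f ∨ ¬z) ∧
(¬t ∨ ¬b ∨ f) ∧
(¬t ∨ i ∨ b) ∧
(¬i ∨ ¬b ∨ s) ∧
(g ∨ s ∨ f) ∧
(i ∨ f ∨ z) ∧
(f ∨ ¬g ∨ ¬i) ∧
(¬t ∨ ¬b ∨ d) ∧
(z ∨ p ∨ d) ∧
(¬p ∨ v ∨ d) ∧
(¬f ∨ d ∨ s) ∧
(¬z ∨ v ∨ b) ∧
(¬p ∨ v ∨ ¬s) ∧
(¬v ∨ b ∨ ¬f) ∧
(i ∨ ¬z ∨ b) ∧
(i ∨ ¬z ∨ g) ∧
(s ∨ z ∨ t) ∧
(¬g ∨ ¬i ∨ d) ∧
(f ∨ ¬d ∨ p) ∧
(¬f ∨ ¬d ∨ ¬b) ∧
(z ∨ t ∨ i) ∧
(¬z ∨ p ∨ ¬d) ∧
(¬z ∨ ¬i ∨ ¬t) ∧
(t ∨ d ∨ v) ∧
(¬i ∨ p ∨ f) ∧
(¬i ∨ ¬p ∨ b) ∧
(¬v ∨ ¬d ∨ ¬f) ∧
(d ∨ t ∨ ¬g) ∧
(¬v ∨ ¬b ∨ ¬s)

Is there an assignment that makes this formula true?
No

No, the formula is not satisfiable.

No assignment of truth values to the variables can make all 43 clauses true simultaneously.

The formula is UNSAT (unsatisfiable).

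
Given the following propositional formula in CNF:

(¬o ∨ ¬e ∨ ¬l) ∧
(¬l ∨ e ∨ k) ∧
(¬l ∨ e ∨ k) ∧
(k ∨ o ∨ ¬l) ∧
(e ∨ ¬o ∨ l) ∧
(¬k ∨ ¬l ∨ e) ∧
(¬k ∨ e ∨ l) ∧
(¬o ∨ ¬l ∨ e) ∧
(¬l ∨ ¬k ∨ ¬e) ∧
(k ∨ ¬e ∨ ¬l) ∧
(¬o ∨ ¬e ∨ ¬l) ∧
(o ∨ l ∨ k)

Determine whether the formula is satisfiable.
Yes

Yes, the formula is satisfiable.

One satisfying assignment is: l=False, o=True, k=False, e=True

Verification: With this assignment, all 12 clauses evaluate to true.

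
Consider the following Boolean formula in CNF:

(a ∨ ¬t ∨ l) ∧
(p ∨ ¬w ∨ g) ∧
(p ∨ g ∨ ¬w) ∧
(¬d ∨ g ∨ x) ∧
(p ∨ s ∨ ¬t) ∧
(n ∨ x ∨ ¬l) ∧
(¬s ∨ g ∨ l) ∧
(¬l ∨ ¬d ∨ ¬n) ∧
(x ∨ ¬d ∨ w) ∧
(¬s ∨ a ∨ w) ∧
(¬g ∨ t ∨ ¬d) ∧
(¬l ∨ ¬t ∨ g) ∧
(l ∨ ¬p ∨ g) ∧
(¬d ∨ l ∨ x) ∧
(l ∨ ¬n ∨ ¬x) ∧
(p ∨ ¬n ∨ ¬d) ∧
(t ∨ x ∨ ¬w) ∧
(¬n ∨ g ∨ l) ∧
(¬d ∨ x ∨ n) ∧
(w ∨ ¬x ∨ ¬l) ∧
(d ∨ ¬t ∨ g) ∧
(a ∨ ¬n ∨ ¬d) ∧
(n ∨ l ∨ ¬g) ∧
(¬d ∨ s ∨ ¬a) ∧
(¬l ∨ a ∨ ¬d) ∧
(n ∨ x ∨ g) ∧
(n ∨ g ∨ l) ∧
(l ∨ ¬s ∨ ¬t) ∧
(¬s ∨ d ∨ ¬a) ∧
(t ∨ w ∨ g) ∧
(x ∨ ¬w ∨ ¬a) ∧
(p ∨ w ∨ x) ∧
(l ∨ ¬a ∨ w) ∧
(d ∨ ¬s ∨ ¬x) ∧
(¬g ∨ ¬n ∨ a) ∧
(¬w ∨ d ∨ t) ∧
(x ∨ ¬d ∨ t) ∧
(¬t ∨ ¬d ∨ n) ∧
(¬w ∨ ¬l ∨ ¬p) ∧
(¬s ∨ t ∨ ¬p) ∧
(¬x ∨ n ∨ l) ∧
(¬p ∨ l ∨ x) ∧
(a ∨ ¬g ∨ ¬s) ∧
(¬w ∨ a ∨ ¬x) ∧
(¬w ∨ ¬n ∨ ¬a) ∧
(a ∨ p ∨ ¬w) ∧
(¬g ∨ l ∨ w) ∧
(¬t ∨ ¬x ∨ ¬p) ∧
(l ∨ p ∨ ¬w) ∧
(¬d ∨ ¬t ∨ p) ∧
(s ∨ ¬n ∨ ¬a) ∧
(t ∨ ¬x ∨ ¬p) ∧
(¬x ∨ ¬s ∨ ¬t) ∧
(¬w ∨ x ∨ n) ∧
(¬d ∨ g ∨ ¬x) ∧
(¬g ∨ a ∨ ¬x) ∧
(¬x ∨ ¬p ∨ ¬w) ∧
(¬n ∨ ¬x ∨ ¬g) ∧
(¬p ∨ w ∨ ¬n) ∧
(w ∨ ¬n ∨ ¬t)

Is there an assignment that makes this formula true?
No

No, the formula is not satisfiable.

No assignment of truth values to the variables can make all 60 clauses true simultaneously.

The formula is UNSAT (unsatisfiable).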